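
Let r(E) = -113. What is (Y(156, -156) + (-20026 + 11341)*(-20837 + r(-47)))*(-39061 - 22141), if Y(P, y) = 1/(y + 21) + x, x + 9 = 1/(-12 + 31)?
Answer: -28563196835098762/2565 ≈ -1.1136e+13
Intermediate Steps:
x = -170/19 (x = -9 + 1/(-12 + 31) = -9 + 1/19 = -170/19 ≈ -8.9474)
Y(P, y) = -170/19 + 1/(21 + y) (Y(P, y) = 1/(y + 21) - 170/19 = 1/(21 + y) - 170/19 = -170/19 + 1/(21 + y))
(Y(156, -156) + (-20026 + 11341)*(-20837 + r(-47)))*(-39061 - 22141) = ((-3551 - 170*(-156))/(19*(21 - 156)) + (-20026 + 11341)*(-20837 - 113))*(-39061 - 22141) = ((1/19)*(-3551 + 26520)/(-135) - 8685*(-20950))*(-61202) = ((1/19)*(-1/135)*22969 + 181950750)*(-61202) = (-22969/2565 + 181950750)*(-61202) = (466703650781/2565)*(-61202) = -28563196835098762/2565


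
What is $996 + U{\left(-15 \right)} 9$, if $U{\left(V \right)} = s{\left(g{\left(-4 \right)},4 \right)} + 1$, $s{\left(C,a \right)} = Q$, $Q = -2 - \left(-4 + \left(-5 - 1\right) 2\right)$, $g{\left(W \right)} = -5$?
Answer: $1131$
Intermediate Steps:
$Q = 14$ ($Q = -2 - \left(-4 - 12\right) = -2 - -16 = -2 + 16 = 14$)
$s{\left(C,a \right)} = 14$
$U{\left(V \right)} = 15$ ($U{\left(V \right)} = 14 + 1 = 15$)
$996 + U{\left(-15 \right)} 9 = 996 + 15 \cdot 9 = 996 + 135 = 1131$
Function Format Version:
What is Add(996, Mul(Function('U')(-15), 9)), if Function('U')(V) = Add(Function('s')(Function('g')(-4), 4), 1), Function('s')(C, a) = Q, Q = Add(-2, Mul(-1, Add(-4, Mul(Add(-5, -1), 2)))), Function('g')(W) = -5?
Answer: 1131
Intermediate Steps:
Q = 14 (Q = Add(-2, Mul(-1, Add(-4, Mul(-6, 2)))) = Add(-2, Mul(-1, Add(-4, -12))) = Add(-2, Mul(-1, -16)) = Add(-2, 16) = 14)
Function('s')(C, a) = 14
Function('U')(V) = 15 (Function('U')(V) = Add(14, 1) = 15)
Add(996, Mul(Function('U')(-15), 9)) = Add(996, Mul(15, 9)) = Add(996, 135) = 1131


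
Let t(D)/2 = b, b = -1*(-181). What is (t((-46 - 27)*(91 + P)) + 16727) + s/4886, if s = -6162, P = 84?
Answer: 41745346/2443 ≈ 17088.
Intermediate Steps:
b = 181
t(D) = 362 (t(D) = 2*181 = 362)
(t((-46 - 27)*(91 + P)) + 16727) + s/4886 = (362 + 16727) - 6162/4886 = 17089 - 6162*1/4886 = 17089 - 3081/2443 = 41745346/2443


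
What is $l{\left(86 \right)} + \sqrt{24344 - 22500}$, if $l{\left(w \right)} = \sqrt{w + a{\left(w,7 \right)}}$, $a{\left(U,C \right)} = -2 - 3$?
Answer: $9 + 2 \sqrt{461} \approx 51.942$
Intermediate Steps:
$a{\left(U,C \right)} = -5$ ($a{\left(U,C \right)} = -2 - 3 = -5$)
$l{\left(w \right)} = \sqrt{-5 + w}$ ($l{\left(w \right)} = \sqrt{w - 5} = \sqrt{-5 + w}$)
$l{\left(86 \right)} + \sqrt{24344 - 22500} = \sqrt{-5 + 86} + \sqrt{24344 - 22500} = \sqrt{81} + \sqrt{1844} = 9 + 2 \sqrt{461}$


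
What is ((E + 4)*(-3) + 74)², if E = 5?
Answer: 2209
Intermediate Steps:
((E + 4)*(-3) + 74)² = ((5 + 4)*(-3) + 74)² = (9*(-3) + 74)² = (-27 + 74)² = 47² = 2209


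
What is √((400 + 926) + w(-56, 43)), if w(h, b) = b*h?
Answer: I*√1082 ≈ 32.894*I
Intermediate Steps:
√((400 + 926) + w(-56, 43)) = √((400 + 926) + 43*(-56)) = √(1326 - 2408) = √(-1082) = I*√1082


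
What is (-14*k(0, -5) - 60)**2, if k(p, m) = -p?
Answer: 3600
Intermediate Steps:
(-14*k(0, -5) - 60)**2 = (-(-14)*0 - 60)**2 = (-14*0 - 60)**2 = (0 - 60)**2 = (-60)**2 = 3600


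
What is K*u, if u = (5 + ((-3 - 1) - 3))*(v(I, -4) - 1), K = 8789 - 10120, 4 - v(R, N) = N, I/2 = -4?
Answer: 18634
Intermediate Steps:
I = -8 (I = 2*(-4) = -8)
v(R, N) = 4 - N
K = -1331
u = -14 (u = (5 + ((-3 - 1) - 3))*((4 - 1*(-4)) - 1) = (5 + (-4 - 3))*((4 + 4) - 1) = (5 - 7)*(8 - 1) = -2*7 = -14)
K*u = -1331*(-14) = 18634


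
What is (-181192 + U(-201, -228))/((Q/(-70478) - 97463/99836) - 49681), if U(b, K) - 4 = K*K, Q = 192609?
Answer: 454555280360016/174796808818243 ≈ 2.6005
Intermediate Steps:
U(b, K) = 4 + K² (U(b, K) = 4 + K*K = 4 + K²)
(-181192 + U(-201, -228))/((Q/(-70478) - 97463/99836) - 49681) = (-181192 + (4 + (-228)²))/((192609/(-70478) - 97463/99836) - 49681) = (-181192 + (4 + 51984))/((192609*(-1/70478) - 97463*1/99836) - 49681) = (-181192 + 51988)/((-192609/70478 - 97463/99836) - 49681) = -129204/(-13049154719/3518120804 - 49681) = -129204/(-174796808818243/3518120804) = -129204*(-3518120804/174796808818243) = 454555280360016/174796808818243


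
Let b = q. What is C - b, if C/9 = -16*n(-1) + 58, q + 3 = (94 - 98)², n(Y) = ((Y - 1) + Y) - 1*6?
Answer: 1805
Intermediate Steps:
n(Y) = -7 + 2*Y (n(Y) = ((-1 + Y) + Y) - 6 = (-1 + 2*Y) - 6 = -7 + 2*Y)
q = 13 (q = -3 + (94 - 98)² = -3 + (-4)² = -3 + 16 = 13)
b = 13
C = 1818 (C = 9*(-16*(-7 + 2*(-1)) + 58) = 9*(-16*(-7 - 2) + 58) = 9*(-16*(-9) + 58) = 9*(144 + 58) = 9*202 = 1818)
C - b = 1818 - 1*13 = 1818 - 13 = 1805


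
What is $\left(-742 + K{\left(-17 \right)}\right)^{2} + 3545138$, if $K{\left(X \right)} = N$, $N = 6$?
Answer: $4086834$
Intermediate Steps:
$K{\left(X \right)} = 6$
$\left(-742 + K{\left(-17 \right)}\right)^{2} + 3545138 = \left(-742 + 6\right)^{2} + 3545138 = \left(-736\right)^{2} + 3545138 = 541696 + 3545138 = 4086834$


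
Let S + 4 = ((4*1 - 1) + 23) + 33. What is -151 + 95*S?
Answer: 5074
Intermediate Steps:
S = 55 (S = -4 + (((4*1 - 1) + 23) + 33) = -4 + (((4 - 1) + 23) + 33) = -4 + ((3 + 23) + 33) = -4 + (26 + 33) = -4 + 59 = 55)
-151 + 95*S = -151 + 95*55 = -151 + 5225 = 5074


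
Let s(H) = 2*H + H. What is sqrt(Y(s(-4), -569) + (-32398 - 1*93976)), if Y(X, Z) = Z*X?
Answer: I*sqrt(119546) ≈ 345.75*I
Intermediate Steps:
s(H) = 3*H
Y(X, Z) = X*Z
sqrt(Y(s(-4), -569) + (-32398 - 1*93976)) = sqrt((3*(-4))*(-569) + (-32398 - 1*93976)) = sqrt(-12*(-569) + (-32398 - 93976)) = sqrt(6828 - 126374) = sqrt(-119546) = I*sqrt(119546)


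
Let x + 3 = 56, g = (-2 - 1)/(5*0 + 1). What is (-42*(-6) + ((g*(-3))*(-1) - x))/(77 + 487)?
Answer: 95/282 ≈ 0.33688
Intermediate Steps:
g = -3 (g = -3/(0 + 1) = -3/1 = -3*1 = -3)
x = 53 (x = -3 + 56 = 53)
(-42*(-6) + ((g*(-3))*(-1) - x))/(77 + 487) = (-42*(-6) + (-3*(-3)*(-1) - 1*53))/(77 + 487) = (252 + (9*(-1) - 53))/564 = (252 + (-9 - 53))*(1/564) = (252 - 62)*(1/564) = 190*(1/564) = 95/282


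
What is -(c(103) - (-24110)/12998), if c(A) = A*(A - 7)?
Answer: -64274167/6499 ≈ -9889.9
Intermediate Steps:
c(A) = A*(-7 + A)
-(c(103) - (-24110)/12998) = -(103*(-7 + 103) - (-24110)/12998) = -(103*96 - (-24110)/12998) = -(9888 - 1*(-12055/6499)) = -(9888 + 12055/6499) = -1*64274167/6499 = -64274167/6499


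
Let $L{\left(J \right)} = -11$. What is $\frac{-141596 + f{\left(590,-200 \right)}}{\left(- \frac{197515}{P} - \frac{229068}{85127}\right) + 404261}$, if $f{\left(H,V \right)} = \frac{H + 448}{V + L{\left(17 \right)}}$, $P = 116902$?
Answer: $- \frac{42475623084000268}{121263702729705569} \approx -0.35028$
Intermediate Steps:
$f{\left(H,V \right)} = \frac{448 + H}{-11 + V}$ ($f{\left(H,V \right)} = \frac{H + 448}{V - 11} = \frac{448 + H}{-11 + V}$)
$\frac{-141596 + f{\left(590,-200 \right)}}{\left(- \frac{197515}{P} - \frac{229068}{85127}\right) + 404261} = \frac{-141596 + \frac{448 + 590}{-11 - 200}}{\left(- \frac{197515}{116902} - \frac{229068}{85127}\right) + 404261} = \frac{-141596 + \frac{1}{-211} \cdot 1038}{\left(\left(-197515\right) \frac{1}{116902} - \frac{32724}{12161}\right) + 404261} = \frac{-141596 - \frac{1038}{211}}{\left(- \frac{197515}{116902} - \frac{32724}{12161}\right) + 404261} = \frac{-141596 - \frac{1038}{211}}{- \frac{6227480963}{1421645222} + 404261} = - \frac{29877794}{211 \cdot \frac{574709491609979}{1421645222}} = \left(- \frac{29877794}{211}\right) \frac{1421645222}{574709491609979} = - \frac{42475623084000268}{121263702729705569}$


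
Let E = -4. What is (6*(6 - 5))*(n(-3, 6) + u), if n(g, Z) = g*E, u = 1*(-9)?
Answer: 18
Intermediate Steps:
u = -9
n(g, Z) = -4*g (n(g, Z) = g*(-4) = -4*g)
(6*(6 - 5))*(n(-3, 6) + u) = (6*(6 - 5))*(-4*(-3) - 9) = (6*1)*(12 - 9) = 6*3 = 18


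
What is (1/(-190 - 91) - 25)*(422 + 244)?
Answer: -4679316/281 ≈ -16652.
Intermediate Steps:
(1/(-190 - 91) - 25)*(422 + 244) = (1/(-281) - 25)*666 = (-1/281 - 25)*666 = -7026/281*666 = -4679316/281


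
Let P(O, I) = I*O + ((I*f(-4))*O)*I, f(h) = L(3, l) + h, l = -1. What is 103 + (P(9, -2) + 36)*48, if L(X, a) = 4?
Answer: 967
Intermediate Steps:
f(h) = 4 + h
P(O, I) = I*O (P(O, I) = I*O + ((I*(4 - 4))*O)*I = I*O + ((I*0)*O)*I = I*O + (0*O)*I = I*O + 0*I = I*O + 0 = I*O)
103 + (P(9, -2) + 36)*48 = 103 + (-2*9 + 36)*48 = 103 + (-18 + 36)*48 = 103 + 18*48 = 103 + 864 = 967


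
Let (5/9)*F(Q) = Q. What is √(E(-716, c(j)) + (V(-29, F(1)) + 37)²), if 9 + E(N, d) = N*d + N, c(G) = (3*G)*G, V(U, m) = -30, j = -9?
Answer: 2*I*√43666 ≈ 417.93*I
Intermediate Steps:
F(Q) = 9*Q/5
c(G) = 3*G²
E(N, d) = -9 + N + N*d (E(N, d) = -9 + (N*d + N) = -9 + (N + N*d) = -9 + N + N*d)
√(E(-716, c(j)) + (V(-29, F(1)) + 37)²) = √((-9 - 716 - 2148*(-9)²) + (-30 + 37)²) = √((-9 - 716 - 2148*81) + 7²) = √((-9 - 716 - 716*243) + 49) = √((-9 - 716 - 173988) + 49) = √(-174713 + 49) = √(-174664) = 2*I*√43666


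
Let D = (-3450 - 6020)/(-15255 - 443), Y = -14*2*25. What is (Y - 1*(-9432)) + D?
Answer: 68542203/7849 ≈ 8732.6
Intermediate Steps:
Y = -700 (Y = -28*25 = -700)
D = 4735/7849 (D = -9470/(-15698) = -9470*(-1/15698) = 4735/7849 ≈ 0.60326)
(Y - 1*(-9432)) + D = (-700 - 1*(-9432)) + 4735/7849 = (-700 + 9432) + 4735/7849 = 8732 + 4735/7849 = 68542203/7849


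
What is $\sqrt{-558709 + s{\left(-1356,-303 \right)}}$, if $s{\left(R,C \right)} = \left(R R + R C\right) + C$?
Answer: $4 \sqrt{105662} \approx 1300.2$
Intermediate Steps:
$s{\left(R,C \right)} = C + R^{2} + C R$ ($s{\left(R,C \right)} = \left(R^{2} + C R\right) + C = C + R^{2} + C R$)
$\sqrt{-558709 + s{\left(-1356,-303 \right)}} = \sqrt{-558709 - \left(-410565 - 1838736\right)} = \sqrt{-558709 + \left(-303 + 1838736 + 410868\right)} = \sqrt{-558709 + 2249301} = \sqrt{1690592} = 4 \sqrt{105662}$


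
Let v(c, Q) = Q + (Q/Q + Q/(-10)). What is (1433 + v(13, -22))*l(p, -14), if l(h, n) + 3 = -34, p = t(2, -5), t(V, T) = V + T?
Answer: -261627/5 ≈ -52325.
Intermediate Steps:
v(c, Q) = 1 + 9*Q/10 (v(c, Q) = Q + (1 + Q*(-⅒)) = Q + (1 - Q/10) = 1 + 9*Q/10)
t(V, T) = T + V
p = -3 (p = -5 + 2 = -3)
l(h, n) = -37 (l(h, n) = -3 - 34 = -37)
(1433 + v(13, -22))*l(p, -14) = (1433 + (1 + (9/10)*(-22)))*(-37) = (1433 + (1 - 99/5))*(-37) = (1433 - 94/5)*(-37) = (7071/5)*(-37) = -261627/5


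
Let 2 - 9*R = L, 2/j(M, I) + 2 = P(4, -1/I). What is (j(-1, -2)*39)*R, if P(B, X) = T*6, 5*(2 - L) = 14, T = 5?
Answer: 13/15 ≈ 0.86667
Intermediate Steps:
L = -⅘ (L = 2 - ⅕*14 = 2 - 14/5 = -⅘ ≈ -0.80000)
P(B, X) = 30 (P(B, X) = 5*6 = 30)
j(M, I) = 1/14 (j(M, I) = 2/(-2 + 30) = 2/28 = 2*(1/28) = 1/14)
R = 14/45 (R = 2/9 - ⅑*(-⅘) = 2/9 + 4/45 = 14/45 ≈ 0.31111)
(j(-1, -2)*39)*R = ((1/14)*39)*(14/45) = (39/14)*(14/45) = 13/15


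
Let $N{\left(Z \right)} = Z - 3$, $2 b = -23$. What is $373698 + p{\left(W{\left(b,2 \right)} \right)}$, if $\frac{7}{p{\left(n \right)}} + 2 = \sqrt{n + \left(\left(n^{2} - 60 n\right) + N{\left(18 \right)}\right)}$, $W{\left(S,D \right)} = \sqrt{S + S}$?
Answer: $\frac{29973195318}{80207} - \frac{84 \sqrt{-8 - 59 i \sqrt{23}}}{80207} + \frac{826 i \sqrt{23}}{80207} + \frac{413 i \sqrt{23} \sqrt{-8 - 59 i \sqrt{23}}}{80207} \approx 3.737 \cdot 10^{5} + 0.35163 i$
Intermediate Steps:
$b = - \frac{23}{2}$ ($b = \frac{1}{2} \left(-23\right) = - \frac{23}{2} \approx -11.5$)
$W{\left(S,D \right)} = \sqrt{2} \sqrt{S}$ ($W{\left(S,D \right)} = \sqrt{2 S} = \sqrt{2} \sqrt{S}$)
$N{\left(Z \right)} = -3 + Z$
$p{\left(n \right)} = \frac{7}{-2 + \sqrt{15 + n^{2} - 59 n}}$ ($p{\left(n \right)} = \frac{7}{-2 + \sqrt{n + \left(\left(n^{2} - 60 n\right) + \left(-3 + 18\right)\right)}} = \frac{7}{-2 + \sqrt{n + \left(\left(n^{2} - 60 n\right) + 15\right)}} = \frac{7}{-2 + \sqrt{n + \left(15 + n^{2} - 60 n\right)}} = \frac{7}{-2 + \sqrt{15 + n^{2} - 59 n}}$)
$373698 + p{\left(W{\left(b,2 \right)} \right)} = 373698 + \frac{7}{-2 + \sqrt{15 + \left(\sqrt{2} \sqrt{- \frac{23}{2}}\right)^{2} - 59 \sqrt{2} \sqrt{- \frac{23}{2}}}} = 373698 + \frac{7}{-2 + \sqrt{15 + \left(\sqrt{2} \frac{i \sqrt{46}}{2}\right)^{2} - 59 \sqrt{2} \frac{i \sqrt{46}}{2}}} = 373698 + \frac{7}{-2 + \sqrt{15 + \left(i \sqrt{23}\right)^{2} - 59 i \sqrt{23}}} = 373698 + \frac{7}{-2 + \sqrt{15 - 23 - 59 i \sqrt{23}}} = 373698 + \frac{7}{-2 + \sqrt{-8 - 59 i \sqrt{23}}}$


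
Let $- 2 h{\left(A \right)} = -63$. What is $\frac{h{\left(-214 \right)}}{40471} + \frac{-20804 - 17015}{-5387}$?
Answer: $\frac{3061484879}{436034554} \approx 7.0212$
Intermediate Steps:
$h{\left(A \right)} = \frac{63}{2}$ ($h{\left(A \right)} = \left(- \frac{1}{2}\right) \left(-63\right) = \frac{63}{2}$)
$\frac{h{\left(-214 \right)}}{40471} + \frac{-20804 - 17015}{-5387} = \frac{63}{2 \cdot 40471} + \frac{-20804 - 17015}{-5387} = \frac{63}{2} \cdot \frac{1}{40471} - - \frac{37819}{5387} = \frac{63}{80942} + \frac{37819}{5387} = \frac{3061484879}{436034554}$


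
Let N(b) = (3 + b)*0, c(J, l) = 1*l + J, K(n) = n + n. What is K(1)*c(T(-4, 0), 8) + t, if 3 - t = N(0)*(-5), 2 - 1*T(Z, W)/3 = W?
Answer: 31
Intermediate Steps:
T(Z, W) = 6 - 3*W
K(n) = 2*n
c(J, l) = J + l (c(J, l) = l + J = J + l)
N(b) = 0
t = 3 (t = 3 - 0*(-5) = 3 - 1*0 = 3 + 0 = 3)
K(1)*c(T(-4, 0), 8) + t = (2*1)*((6 - 3*0) + 8) + 3 = 2*((6 + 0) + 8) + 3 = 2*(6 + 8) + 3 = 2*14 + 3 = 28 + 3 = 31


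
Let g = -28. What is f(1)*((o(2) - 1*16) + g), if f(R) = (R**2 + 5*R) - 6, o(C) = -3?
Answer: 0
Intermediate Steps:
f(R) = -6 + R**2 + 5*R
f(1)*((o(2) - 1*16) + g) = (-6 + 1**2 + 5*1)*((-3 - 1*16) - 28) = (-6 + 1 + 5)*((-3 - 16) - 28) = 0*(-19 - 28) = 0*(-47) = 0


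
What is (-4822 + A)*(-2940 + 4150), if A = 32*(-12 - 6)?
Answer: -6531580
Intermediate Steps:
A = -576 (A = 32*(-18) = -576)
(-4822 + A)*(-2940 + 4150) = (-4822 - 576)*(-2940 + 4150) = -5398*1210 = -6531580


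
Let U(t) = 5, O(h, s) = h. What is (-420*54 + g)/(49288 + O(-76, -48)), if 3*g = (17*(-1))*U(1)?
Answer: -68125/147636 ≈ -0.46144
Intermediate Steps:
g = -85/3 (g = ((17*(-1))*5)/3 = (-17*5)/3 = (⅓)*(-85) = -85/3 ≈ -28.333)
(-420*54 + g)/(49288 + O(-76, -48)) = (-420*54 - 85/3)/(49288 - 76) = (-22680 - 85/3)/49212 = -68125/3*1/49212 = -68125/147636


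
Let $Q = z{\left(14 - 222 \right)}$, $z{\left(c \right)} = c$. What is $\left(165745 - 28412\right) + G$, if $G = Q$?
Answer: $137125$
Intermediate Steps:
$Q = -208$ ($Q = 14 - 222 = -208$)
$G = -208$
$\left(165745 - 28412\right) + G = \left(165745 - 28412\right) - 208 = 137333 - 208 = 137125$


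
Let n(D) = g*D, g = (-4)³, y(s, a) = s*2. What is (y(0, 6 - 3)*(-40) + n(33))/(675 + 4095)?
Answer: -352/795 ≈ -0.44277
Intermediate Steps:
y(s, a) = 2*s
g = -64
n(D) = -64*D
(y(0, 6 - 3)*(-40) + n(33))/(675 + 4095) = ((2*0)*(-40) - 64*33)/(675 + 4095) = (0*(-40) - 2112)/4770 = (0 - 2112)*(1/4770) = -2112*1/4770 = -352/795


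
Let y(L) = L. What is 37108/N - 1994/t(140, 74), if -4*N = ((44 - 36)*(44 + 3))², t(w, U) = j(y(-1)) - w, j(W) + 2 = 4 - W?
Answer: 16348035/1210532 ≈ 13.505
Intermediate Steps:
j(W) = 2 - W (j(W) = -2 + (4 - W) = 2 - W)
t(w, U) = 3 - w (t(w, U) = (2 - 1*(-1)) - w = (2 + 1) - w = 3 - w)
N = -35344 (N = -(44 - 36)²*(44 + 3)²/4 = -(8*47)²/4 = -¼*376² = -¼*141376 = -35344)
37108/N - 1994/t(140, 74) = 37108/(-35344) - 1994/(3 - 1*140) = 37108*(-1/35344) - 1994/(3 - 140) = -9277/8836 - 1994/(-137) = -9277/8836 - 1994*(-1/137) = -9277/8836 + 1994/137 = 16348035/1210532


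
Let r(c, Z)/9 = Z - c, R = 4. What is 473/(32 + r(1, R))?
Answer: 473/59 ≈ 8.0170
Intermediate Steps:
r(c, Z) = -9*c + 9*Z (r(c, Z) = 9*(Z - c) = -9*c + 9*Z)
473/(32 + r(1, R)) = 473/(32 + (-9*1 + 9*4)) = 473/(32 + (-9 + 36)) = 473/(32 + 27) = 473/59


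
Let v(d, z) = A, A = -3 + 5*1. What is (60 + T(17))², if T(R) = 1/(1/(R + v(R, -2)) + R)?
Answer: 378652681/104976 ≈ 3607.0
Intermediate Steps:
A = 2 (A = -3 + 5 = 2)
v(d, z) = 2
T(R) = 1/(R + 1/(2 + R)) (T(R) = 1/(1/(R + 2) + R) = 1/(1/(2 + R) + R) = 1/(R + 1/(2 + R)))
(60 + T(17))² = (60 + (2 + 17)/(1 + 17² + 2*17))² = (60 + 19/(1 + 289 + 34))² = (60 + 19/324)² = (19459/324)² = 378652681/104976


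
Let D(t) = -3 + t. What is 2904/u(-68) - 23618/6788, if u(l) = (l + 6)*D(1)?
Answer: 2097965/105214 ≈ 19.940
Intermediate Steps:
u(l) = -12 - 2*l (u(l) = (l + 6)*(-3 + 1) = (6 + l)*(-2) = -12 - 2*l)
2904/u(-68) - 23618/6788 = 2904/(-12 - 2*(-68)) - 23618/6788 = 2904/(-12 + 136) - 23618*1/6788 = 2904/124 - 11809/3394 = 2904*(1/124) - 11809/3394 = 726/31 - 11809/3394 = 2097965/105214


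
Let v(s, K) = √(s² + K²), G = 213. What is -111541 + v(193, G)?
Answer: -111541 + √82618 ≈ -1.1125e+5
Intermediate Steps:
v(s, K) = √(K² + s²)
-111541 + v(193, G) = -111541 + √(213² + 193²) = -111541 + √(45369 + 37249) = -111541 + √82618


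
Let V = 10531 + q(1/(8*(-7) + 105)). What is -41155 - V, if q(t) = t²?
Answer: -124098087/2401 ≈ -51686.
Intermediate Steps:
V = 25284932/2401 (V = 10531 + (1/(8*(-7) + 105))² = 10531 + (1/(-56 + 105))² = 10531 + (1/49)² = 10531 + 1/2401 = 25284932/2401 ≈ 10531.)
-41155 - V = -41155 - 1*25284932/2401 = -41155 - 25284932/2401 = -124098087/2401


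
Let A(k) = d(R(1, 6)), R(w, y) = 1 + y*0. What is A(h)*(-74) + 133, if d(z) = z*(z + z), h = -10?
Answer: -15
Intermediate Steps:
R(w, y) = 1 (R(w, y) = 1 + 0 = 1)
d(z) = 2*z² (d(z) = z*(2*z) = 2*z²)
A(k) = 2 (A(k) = 2*1² = 2*1 = 2)
A(h)*(-74) + 133 = 2*(-74) + 133 = -148 + 133 = -15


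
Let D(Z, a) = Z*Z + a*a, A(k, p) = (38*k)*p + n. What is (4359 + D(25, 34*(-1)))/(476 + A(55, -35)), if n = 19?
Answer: -1228/14531 ≈ -0.084509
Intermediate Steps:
A(k, p) = 19 + 38*k*p (A(k, p) = (38*k)*p + 19 = 38*k*p + 19 = 19 + 38*k*p)
D(Z, a) = Z**2 + a**2
(4359 + D(25, 34*(-1)))/(476 + A(55, -35)) = (4359 + (25**2 + (34*(-1))**2))/(476 + (19 + 38*55*(-35))) = (4359 + (625 + (-34)**2))/(476 + (19 - 73150)) = (4359 + (625 + 1156))/(476 - 73131) = (4359 + 1781)/(-72655) = 6140*(-1/72655) = -1228/14531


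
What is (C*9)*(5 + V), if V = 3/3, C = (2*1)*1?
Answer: 108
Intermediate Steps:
C = 2 (C = 2*1 = 2)
V = 1 (V = 3*(⅓) = 1)
(C*9)*(5 + V) = (2*9)*(5 + 1) = 18*6 = 108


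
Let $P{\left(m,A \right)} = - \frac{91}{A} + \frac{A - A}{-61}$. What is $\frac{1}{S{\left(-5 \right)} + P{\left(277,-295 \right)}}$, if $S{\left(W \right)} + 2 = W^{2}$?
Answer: $\frac{295}{6876} \approx 0.042903$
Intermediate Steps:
$P{\left(m,A \right)} = - \frac{91}{A}$ ($P{\left(m,A \right)} = - \frac{91}{A} + 0 \left(- \frac{1}{61}\right) = - \frac{91}{A} + 0 = - \frac{91}{A}$)
$S{\left(W \right)} = -2 + W^{2}$
$\frac{1}{S{\left(-5 \right)} + P{\left(277,-295 \right)}} = \frac{1}{\left(-2 + \left(-5\right)^{2}\right) - \frac{91}{-295}} = \frac{1}{\left(-2 + 25\right) - - \frac{91}{295}} = \frac{1}{23 + \frac{91}{295}} = \frac{1}{\frac{6876}{295}} = \frac{295}{6876}$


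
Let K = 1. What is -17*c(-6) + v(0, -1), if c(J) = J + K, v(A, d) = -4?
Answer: 81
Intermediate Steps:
c(J) = 1 + J (c(J) = J + 1 = 1 + J)
-17*c(-6) + v(0, -1) = -17*(1 - 6) - 4 = -17*(-5) - 4 = 85 - 4 = 81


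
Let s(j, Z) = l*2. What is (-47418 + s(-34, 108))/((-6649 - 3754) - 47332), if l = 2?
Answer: 47414/57735 ≈ 0.82123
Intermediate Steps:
s(j, Z) = 4 (s(j, Z) = 2*2 = 4)
(-47418 + s(-34, 108))/((-6649 - 3754) - 47332) = (-47418 + 4)/((-6649 - 3754) - 47332) = -47414/(-10403 - 47332) = -47414/(-57735) = -47414*(-1/57735) = 47414/57735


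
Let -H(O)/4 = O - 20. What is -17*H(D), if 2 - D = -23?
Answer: 340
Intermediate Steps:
D = 25 (D = 2 - 1*(-23) = 2 + 23 = 25)
H(O) = 80 - 4*O (H(O) = -4*(O - 20) = -4*(-20 + O) = 80 - 4*O)
-17*H(D) = -17*(80 - 4*25) = -17*(80 - 100) = -17*(-20) = 340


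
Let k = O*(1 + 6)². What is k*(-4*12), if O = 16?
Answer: -37632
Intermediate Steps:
k = 784 (k = 16*(1 + 6)² = 16*7² = 16*49 = 784)
k*(-4*12) = 784*(-4*12) = 784*(-48) = -37632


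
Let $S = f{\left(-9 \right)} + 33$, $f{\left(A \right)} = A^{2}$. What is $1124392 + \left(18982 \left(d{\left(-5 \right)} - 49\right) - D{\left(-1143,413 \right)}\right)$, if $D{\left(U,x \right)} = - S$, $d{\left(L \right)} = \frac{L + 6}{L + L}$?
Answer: $\frac{962449}{5} \approx 1.9249 \cdot 10^{5}$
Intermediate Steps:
$d{\left(L \right)} = \frac{6 + L}{2 L}$
$S = 114$ ($S = \left(-9\right)^{2} + 33 = 81 + 33 = 114$)
$D{\left(U,x \right)} = -114$ ($D{\left(U,x \right)} = \left(-1\right) 114 = -114$)
$1124392 + \left(18982 \left(d{\left(-5 \right)} - 49\right) - D{\left(-1143,413 \right)}\right) = 1124392 + \left(18982 \left(\frac{6 - 5}{2 \left(-5\right)} - 49\right) - -114\right) = 1124392 + \left(18982 \left(\frac{1}{2} \left(- \frac{1}{5}\right) 1 - 49\right) + 114\right) = 1124392 + \left(18982 \left(- \frac{1}{10} - 49\right) + 114\right) = 1124392 + \left(18982 \left(- \frac{491}{10}\right) + 114\right) = 1124392 + \left(- \frac{4660081}{5} + 114\right) = 1124392 - \frac{4659511}{5} = \frac{962449}{5}$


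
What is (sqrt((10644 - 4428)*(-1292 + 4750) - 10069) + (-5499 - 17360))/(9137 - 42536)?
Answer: 22859/33399 - sqrt(21484859)/33399 ≈ 0.54564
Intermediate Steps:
(sqrt((10644 - 4428)*(-1292 + 4750) - 10069) + (-5499 - 17360))/(9137 - 42536) = (sqrt(6216*3458 - 10069) - 22859)/(-33399) = (sqrt(21494928 - 10069) - 22859)*(-1/33399) = (sqrt(21484859) - 22859)*(-1/33399) = (-22859 + sqrt(21484859))*(-1/33399) = 22859/33399 - sqrt(21484859)/33399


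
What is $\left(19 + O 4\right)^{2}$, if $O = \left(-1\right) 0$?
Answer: $361$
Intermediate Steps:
$O = 0$
$\left(19 + O 4\right)^{2} = \left(19 + 0 \cdot 4\right)^{2} = \left(19 + 0\right)^{2} = 19^{2} = 361$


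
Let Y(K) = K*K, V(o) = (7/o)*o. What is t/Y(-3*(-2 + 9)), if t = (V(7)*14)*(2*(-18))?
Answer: -8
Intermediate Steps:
V(o) = 7
t = -3528 (t = (7*14)*(2*(-18)) = 98*(-36) = -3528)
Y(K) = K²
t/Y(-3*(-2 + 9)) = -3528*1/(9*(-2 + 9)²) = -3528/((-3*7)²) = -3528/((-21)²) = -3528/441 = -3528*1/441 = -8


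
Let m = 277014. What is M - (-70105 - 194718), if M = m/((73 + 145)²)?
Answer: 6292862633/23762 ≈ 2.6483e+5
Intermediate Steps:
M = 138507/23762 (M = 277014/((73 + 145)²) = 277014/(218²) = 277014/47524 = 277014*(1/47524) = 138507/23762 ≈ 5.8289)
M - (-70105 - 194718) = 138507/23762 - (-70105 - 194718) = 138507/23762 - 1*(-264823) = 138507/23762 + 264823 = 6292862633/23762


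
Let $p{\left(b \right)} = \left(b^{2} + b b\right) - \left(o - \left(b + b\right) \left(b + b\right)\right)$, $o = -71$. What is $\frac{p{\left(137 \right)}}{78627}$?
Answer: $\frac{112685}{78627} \approx 1.4332$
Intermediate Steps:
$p{\left(b \right)} = 71 + 6 b^{2}$ ($p{\left(b \right)} = \left(b^{2} + b b\right) + \left(\left(b + b\right) \left(b + b\right) - -71\right) = \left(b^{2} + b^{2}\right) + \left(2 b 2 b + 71\right) = 2 b^{2} + \left(4 b^{2} + 71\right) = 2 b^{2} + \left(71 + 4 b^{2}\right) = 71 + 6 b^{2}$)
$\frac{p{\left(137 \right)}}{78627} = \frac{71 + 6 \cdot 137^{2}}{78627} = \left(71 + 6 \cdot 18769\right) \frac{1}{78627} = \left(71 + 112614\right) \frac{1}{78627} = 112685 \cdot \frac{1}{78627} = \frac{112685}{78627}$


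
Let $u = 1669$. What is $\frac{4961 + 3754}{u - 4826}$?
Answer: $- \frac{1245}{451} \approx -2.7605$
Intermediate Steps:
$\frac{4961 + 3754}{u - 4826} = \frac{4961 + 3754}{1669 - 4826} = \frac{8715}{-3157} = 8715 \left(- \frac{1}{3157}\right) = - \frac{1245}{451}$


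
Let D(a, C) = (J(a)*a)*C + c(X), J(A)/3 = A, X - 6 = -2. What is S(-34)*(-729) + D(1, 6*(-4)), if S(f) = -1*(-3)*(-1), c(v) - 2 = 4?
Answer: 2121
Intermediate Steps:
X = 4 (X = 6 - 2 = 4)
J(A) = 3*A
c(v) = 6 (c(v) = 2 + 4 = 6)
S(f) = -3 (S(f) = 3*(-1) = -3)
D(a, C) = 6 + 3*C*a² (D(a, C) = ((3*a)*a)*C + 6 = (3*a²)*C + 6 = 3*C*a² + 6 = 6 + 3*C*a²)
S(-34)*(-729) + D(1, 6*(-4)) = -3*(-729) + (6 + 3*(6*(-4))*1²) = 2187 + (6 + 3*(-24)*1) = 2187 + (6 - 72) = 2187 - 66 = 2121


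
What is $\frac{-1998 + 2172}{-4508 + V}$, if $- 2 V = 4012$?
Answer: $- \frac{87}{3257} \approx -0.026712$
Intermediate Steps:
$V = -2006$ ($V = \left(- \frac{1}{2}\right) 4012 = -2006$)
$\frac{-1998 + 2172}{-4508 + V} = \frac{-1998 + 2172}{-4508 - 2006} = \frac{174}{-6514} = 174 \left(- \frac{1}{6514}\right) = - \frac{87}{3257}$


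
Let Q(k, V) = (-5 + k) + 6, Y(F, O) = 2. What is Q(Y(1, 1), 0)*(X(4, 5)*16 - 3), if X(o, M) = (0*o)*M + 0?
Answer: -9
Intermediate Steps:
Q(k, V) = 1 + k
X(o, M) = 0 (X(o, M) = 0*M + 0 = 0 + 0 = 0)
Q(Y(1, 1), 0)*(X(4, 5)*16 - 3) = (1 + 2)*(0*16 - 3) = 3*(0 - 3) = 3*(-3) = -9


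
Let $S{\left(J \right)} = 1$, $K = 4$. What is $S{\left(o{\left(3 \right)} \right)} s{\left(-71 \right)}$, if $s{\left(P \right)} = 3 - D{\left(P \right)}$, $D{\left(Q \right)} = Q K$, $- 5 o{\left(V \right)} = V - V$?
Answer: $287$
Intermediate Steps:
$o{\left(V \right)} = 0$ ($o{\left(V \right)} = - \frac{V - V}{5} = \left(- \frac{1}{5}\right) 0 = 0$)
$D{\left(Q \right)} = 4 Q$ ($D{\left(Q \right)} = Q 4 = 4 Q$)
$s{\left(P \right)} = 3 - 4 P$
$S{\left(o{\left(3 \right)} \right)} s{\left(-71 \right)} = 1 \left(3 - -284\right) = 1 \left(3 + 284\right) = 1 \cdot 287 = 287$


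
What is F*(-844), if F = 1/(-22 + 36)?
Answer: -422/7 ≈ -60.286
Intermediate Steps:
F = 1/14 ≈ 0.071429
F*(-844) = (1/14)*(-844) = -422/7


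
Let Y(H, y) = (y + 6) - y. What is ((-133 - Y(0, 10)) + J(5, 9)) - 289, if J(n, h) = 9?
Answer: -419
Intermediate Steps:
Y(H, y) = 6 (Y(H, y) = (6 + y) - y = 6)
((-133 - Y(0, 10)) + J(5, 9)) - 289 = ((-133 - 1*6) + 9) - 289 = ((-133 - 6) + 9) - 289 = (-139 + 9) - 289 = -130 - 289 = -419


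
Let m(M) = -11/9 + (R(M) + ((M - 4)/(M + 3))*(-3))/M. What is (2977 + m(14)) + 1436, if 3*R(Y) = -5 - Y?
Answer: 1349827/306 ≈ 4411.2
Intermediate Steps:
R(Y) = -5/3 - Y/3 (R(Y) = (-5 - Y)/3 = -5/3 - Y/3)
m(M) = -11/9 + (-5/3 - M/3 - 3*(-4 + M)/(3 + M))/M (m(M) = -11/9 + ((-5/3 - M/3) + ((M - 4)/(M + 3))*(-3))/M = -11*⅑ + ((-5/3 - M/3) + ((-4 + M)/(3 + M))*(-3))/M = -11/9 + ((-5/3 - M/3) + ((-4 + M)/(3 + M))*(-3))/M = -11/9 + ((-5/3 - M/3) - 3*(-4 + M)/(3 + M))/M = -11/9 + (-5/3 - M/3 - 3*(-4 + M)/(3 + M))/M)
(2977 + m(14)) + 1436 = (2977 + (7/9)*(9 - 12*14 - 2*14²)/(14*(3 + 14))) + 1436 = (2977 + (7/9)*(1/14)*(9 - 168 - 2*196)/17) + 1436 = (2977 + (7/9)*(1/14)*(1/17)*(9 - 168 - 392)) + 1436 = (2977 + (7/9)*(1/14)*(1/17)*(-551)) + 1436 = (2977 - 551/306) + 1436 = 910411/306 + 1436 = 1349827/306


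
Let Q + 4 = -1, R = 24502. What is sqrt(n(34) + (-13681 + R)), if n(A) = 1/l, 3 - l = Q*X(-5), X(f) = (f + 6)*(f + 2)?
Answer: sqrt(389553)/6 ≈ 104.02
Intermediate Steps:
Q = -5 (Q = -4 - 1 = -5)
X(f) = (2 + f)*(6 + f) (X(f) = (6 + f)*(2 + f) = (2 + f)*(6 + f))
l = -12 (l = 3 - (-5)*(12 + (-5)**2 + 8*(-5)) = 3 - (-5)*(12 + 25 - 40) = 3 - (-5)*(-3) = 3 - 1*15 = 3 - 15 = -12)
n(A) = -1/12 (n(A) = 1/(-12) = -1/12)
sqrt(n(34) + (-13681 + R)) = sqrt(-1/12 + (-13681 + 24502)) = sqrt(-1/12 + 10821) = sqrt(129851/12) = sqrt(389553)/6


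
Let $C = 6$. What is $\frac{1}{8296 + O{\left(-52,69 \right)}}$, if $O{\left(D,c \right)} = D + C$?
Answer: $\frac{1}{8250} \approx 0.00012121$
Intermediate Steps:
$O{\left(D,c \right)} = 6 + D$ ($O{\left(D,c \right)} = D + 6 = 6 + D$)
$\frac{1}{8296 + O{\left(-52,69 \right)}} = \frac{1}{8296 + \left(6 - 52\right)} = \frac{1}{8296 - 46} = \frac{1}{8250}$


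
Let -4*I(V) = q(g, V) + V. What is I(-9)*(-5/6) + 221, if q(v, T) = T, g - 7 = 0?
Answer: 869/4 ≈ 217.25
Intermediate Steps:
g = 7 (g = 7 + 0 = 7)
I(V) = -V/2 (I(V) = -(V + V)/4 = -V/2)
I(-9)*(-5/6) + 221 = (-½*(-9))*(-5/6) + 221 = 9*(-5*⅙)/2 + 221 = (9/2)*(-⅚) + 221 = -15/4 + 221 = 869/4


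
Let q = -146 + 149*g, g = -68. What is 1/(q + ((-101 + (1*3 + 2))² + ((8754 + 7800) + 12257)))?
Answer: 1/27749 ≈ 3.6037e-5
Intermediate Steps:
q = -10278 (q = -146 + 149*(-68) = -146 - 10132 = -10278)
1/(q + ((-101 + (1*3 + 2))² + ((8754 + 7800) + 12257))) = 1/(-10278 + ((-101 + (1*3 + 2))² + ((8754 + 7800) + 12257))) = 1/(-10278 + ((-101 + (3 + 2))² + (16554 + 12257))) = 1/(-10278 + ((-101 + 5)² + 28811)) = 1/(-10278 + ((-96)² + 28811)) = 1/(-10278 + (9216 + 28811)) = 1/(-10278 + 38027) = 1/27749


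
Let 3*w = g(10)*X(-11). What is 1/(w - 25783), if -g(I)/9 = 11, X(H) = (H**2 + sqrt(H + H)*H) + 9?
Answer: -30073/907284247 - 363*I*sqrt(22)/907284247 ≈ -3.3146e-5 - 1.8766e-6*I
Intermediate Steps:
X(H) = 9 + H**2 + sqrt(2)*H**(3/2) (X(H) = (H**2 + sqrt(2*H)*H) + 9 = (H**2 + (sqrt(2)*sqrt(H))*H) + 9 = (H**2 + sqrt(2)*H**(3/2)) + 9 = 9 + H**2 + sqrt(2)*H**(3/2))
g(I) = -99 (g(I) = -9*11 = -99)
w = -4290 + 363*I*sqrt(22) (w = (-99*(9 + (-11)**2 + sqrt(2)*(-11)**(3/2)))/3 = (-99*(9 + 121 + sqrt(2)*(-11*I*sqrt(11))))/3 = (-99*(9 + 121 - 11*I*sqrt(22)))/3 = (-99*(130 - 11*I*sqrt(22)))/3 = (-12870 + 1089*I*sqrt(22))/3 = -4290 + 363*I*sqrt(22) ≈ -4290.0 + 1702.6*I)
1/(w - 25783) = 1/((-4290 + 363*I*sqrt(22)) - 25783) = 1/(-30073 + 363*I*sqrt(22))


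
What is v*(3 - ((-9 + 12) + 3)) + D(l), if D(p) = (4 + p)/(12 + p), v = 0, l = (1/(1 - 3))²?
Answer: 17/49 ≈ 0.34694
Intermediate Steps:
l = ¼ (l = (1/(-2))² = (-½)² = ¼ ≈ 0.25000)
D(p) = (4 + p)/(12 + p)
v*(3 - ((-9 + 12) + 3)) + D(l) = 0*(3 - ((-9 + 12) + 3)) + (4 + ¼)/(12 + ¼) = 0*(3 - (3 + 3)) + (17/4)/(49/4) = 0*(3 - 1*6) + (4/49)*(17/4) = 0*(3 - 6) + 17/49 = 0*(-3) + 17/49 = 0 + 17/49 = 17/49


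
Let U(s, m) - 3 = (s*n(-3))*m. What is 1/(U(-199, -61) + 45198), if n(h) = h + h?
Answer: -1/27633 ≈ -3.6189e-5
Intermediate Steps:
n(h) = 2*h
U(s, m) = 3 - 6*m*s (U(s, m) = 3 + (s*(2*(-3)))*m = 3 + (s*(-6))*m = 3 + (-6*s)*m = 3 - 6*m*s)
1/(U(-199, -61) + 45198) = 1/((3 - 6*(-61)*(-199)) + 45198) = 1/((3 - 72834) + 45198) = 1/(-72831 + 45198) = 1/(-27633) = -1/27633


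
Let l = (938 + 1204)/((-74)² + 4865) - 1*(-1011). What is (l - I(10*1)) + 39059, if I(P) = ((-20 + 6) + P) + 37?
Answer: 46002751/1149 ≈ 40037.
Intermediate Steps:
I(P) = 23 + P (I(P) = (-14 + P) + 37 = 23 + P)
l = 1161877/1149 (l = 2142/(5476 + 4865) + 1011 = 2142/10341 + 1011 = 2142*(1/10341) + 1011 = 238/1149 + 1011 = 1161877/1149 ≈ 1011.2)
(l - I(10*1)) + 39059 = (1161877/1149 - (23 + 10*1)) + 39059 = (1161877/1149 - (23 + 10)) + 39059 = (1161877/1149 - 1*33) + 39059 = (1161877/1149 - 33) + 39059 = 1123960/1149 + 39059 = 46002751/1149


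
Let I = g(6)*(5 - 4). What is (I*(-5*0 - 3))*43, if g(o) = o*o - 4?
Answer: -4128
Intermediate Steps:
g(o) = -4 + o² (g(o) = o² - 4 = -4 + o²)
I = 32 (I = (-4 + 6²)*(5 - 4) = (-4 + 36)*1 = 32*1 = 32)
(I*(-5*0 - 3))*43 = (32*(-5*0 - 3))*43 = (32*(0 - 3))*43 = (32*(-3))*43 = -96*43 = -4128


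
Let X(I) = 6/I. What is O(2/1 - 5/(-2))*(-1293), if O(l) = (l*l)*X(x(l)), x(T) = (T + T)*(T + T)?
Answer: -3879/2 ≈ -1939.5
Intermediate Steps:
x(T) = 4*T² (x(T) = (2*T)*(2*T) = 4*T²)
O(l) = 3/2 (O(l) = (l*l)*(6/((4*l²))) = l²*(6*(1/(4*l²))) = l²*(3/(2*l²)) = 3/2)
O(2/1 - 5/(-2))*(-1293) = (3/2)*(-1293) = -3879/2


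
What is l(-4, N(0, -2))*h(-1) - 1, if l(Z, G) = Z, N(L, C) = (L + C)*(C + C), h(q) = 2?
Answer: -9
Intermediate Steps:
N(L, C) = 2*C*(C + L) (N(L, C) = (C + L)*(2*C) = 2*C*(C + L))
l(-4, N(0, -2))*h(-1) - 1 = -4*2 - 1 = -8 - 1 = -9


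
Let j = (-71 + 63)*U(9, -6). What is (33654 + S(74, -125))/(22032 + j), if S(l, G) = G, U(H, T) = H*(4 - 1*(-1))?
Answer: 33529/21672 ≈ 1.5471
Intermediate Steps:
U(H, T) = 5*H (U(H, T) = H*(4 + 1) = H*5 = 5*H)
j = -360 (j = (-71 + 63)*(5*9) = -8*45 = -360)
(33654 + S(74, -125))/(22032 + j) = (33654 - 125)/(22032 - 360) = 33529/21672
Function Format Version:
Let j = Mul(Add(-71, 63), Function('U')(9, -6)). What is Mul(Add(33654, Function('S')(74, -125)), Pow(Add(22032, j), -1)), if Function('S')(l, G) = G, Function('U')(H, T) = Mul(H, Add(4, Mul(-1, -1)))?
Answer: Rational(33529, 21672) ≈ 1.5471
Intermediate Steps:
Function('U')(H, T) = Mul(5, H) (Function('U')(H, T) = Mul(H, Add(4, 1)) = Mul(H, 5) = Mul(5, H))
j = -360 (j = Mul(Add(-71, 63), Mul(5, 9)) = Mul(-8, 45) = -360)
Mul(Add(33654, Function('S')(74, -125)), Pow(Add(22032, j), -1)) = Mul(Add(33654, -125), Pow(Add(22032, -360), -1)) = Mul(33529, Pow(21672, -1)) = Mul(33529, Rational(1, 21672)) = Rational(33529, 21672)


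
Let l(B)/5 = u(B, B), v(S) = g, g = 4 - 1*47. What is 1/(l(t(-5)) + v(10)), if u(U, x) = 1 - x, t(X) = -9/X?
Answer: -1/47 ≈ -0.021277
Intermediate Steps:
g = -43 (g = 4 - 47 = -43)
v(S) = -43
l(B) = 5 - 5*B (l(B) = 5*(1 - B) = 5 - 5*B)
1/(l(t(-5)) + v(10)) = 1/((5 - (-45)/(-5)) - 43) = 1/((5 - (-45)*(-1)/5) - 43) = 1/((5 - 5*9/5) - 43) = 1/((5 - 9) - 43) = 1/(-4 - 43) = 1/(-47) = -1/47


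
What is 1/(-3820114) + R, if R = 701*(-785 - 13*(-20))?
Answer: -1405897454851/3820114 ≈ -3.6803e+5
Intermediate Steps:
R = -368025 (R = 701*(-785 + 260) = 701*(-525) = -368025)
1/(-3820114) + R = 1/(-3820114) - 368025 = -1/3820114 - 368025 = -1405897454851/3820114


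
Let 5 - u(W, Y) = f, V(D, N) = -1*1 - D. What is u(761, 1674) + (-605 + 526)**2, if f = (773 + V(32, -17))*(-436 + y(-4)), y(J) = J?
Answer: 331846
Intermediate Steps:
V(D, N) = -1 - D
f = -325600 (f = (773 + (-1 - 1*32))*(-436 - 4) = (773 + (-1 - 32))*(-440) = (773 - 33)*(-440) = 740*(-440) = -325600)
u(W, Y) = 325605 (u(W, Y) = 5 - 1*(-325600) = 5 + 325600 = 325605)
u(761, 1674) + (-605 + 526)**2 = 325605 + (-605 + 526)**2 = 325605 + (-79)**2 = 325605 + 6241 = 331846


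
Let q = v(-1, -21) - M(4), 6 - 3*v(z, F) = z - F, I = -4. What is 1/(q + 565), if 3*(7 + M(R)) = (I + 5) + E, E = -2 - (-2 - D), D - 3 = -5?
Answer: 3/1703 ≈ 0.0017616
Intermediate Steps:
D = -2 (D = 3 - 5 = -2)
E = -2 (E = -2 - (-2 - 1*(-2)) = -2 - (-2 + 2) = -2 - 1*0 = -2 + 0 = -2)
v(z, F) = 2 - z/3 + F/3 (v(z, F) = 2 - (z - F)/3 = 2 + (-z/3 + F/3) = 2 - z/3 + F/3)
M(R) = -22/3 (M(R) = -7 + ((-4 + 5) - 2)/3 = -7 + (1 - 2)/3 = -7 + (⅓)*(-1) = -7 - ⅓ = -22/3)
q = 8/3 (q = (2 - ⅓*(-1) + (⅓)*(-21)) - 1*(-22/3) = (2 + ⅓ - 7) + 22/3 = -14/3 + 22/3 = 8/3 ≈ 2.6667)
1/(q + 565) = 1/(8/3 + 565) = 1/(1703/3) = 3/1703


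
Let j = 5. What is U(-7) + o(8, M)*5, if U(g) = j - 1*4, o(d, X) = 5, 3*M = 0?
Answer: 26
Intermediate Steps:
M = 0 (M = (1/3)*0 = 0)
U(g) = 1 (U(g) = 5 - 1*4 = 5 - 4 = 1)
U(-7) + o(8, M)*5 = 1 + 5*5 = 1 + 25 = 26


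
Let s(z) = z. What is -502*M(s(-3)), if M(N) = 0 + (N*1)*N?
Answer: -4518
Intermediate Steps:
M(N) = N² (M(N) = 0 + N*N = 0 + N² = N²)
-502*M(s(-3)) = -502*(-3)² = -502*9 = -4518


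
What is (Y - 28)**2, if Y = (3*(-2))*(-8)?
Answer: 400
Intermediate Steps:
Y = 48 (Y = -6*(-8) = 48)
(Y - 28)**2 = (48 - 28)**2 = 20**2 = 400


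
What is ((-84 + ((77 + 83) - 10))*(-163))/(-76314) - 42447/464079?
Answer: 13914774/281077181 ≈ 0.049505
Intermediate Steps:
((-84 + ((77 + 83) - 10))*(-163))/(-76314) - 42447/464079 = ((-84 + (160 - 10))*(-163))*(-1/76314) - 42447*1/464079 = ((-84 + 150)*(-163))*(-1/76314) - 14149/154693 = (66*(-163))*(-1/76314) - 14149/154693 = -10758*(-1/76314) - 14149/154693 = 1793/12719 - 14149/154693 = 13914774/281077181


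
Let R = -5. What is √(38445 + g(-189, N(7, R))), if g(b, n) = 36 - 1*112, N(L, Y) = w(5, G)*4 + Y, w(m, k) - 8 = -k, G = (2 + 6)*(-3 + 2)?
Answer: √38369 ≈ 195.88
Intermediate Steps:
G = -8 (G = 8*(-1) = -8)
w(m, k) = 8 - k
N(L, Y) = 64 + Y (N(L, Y) = (8 - 1*(-8))*4 + Y = (8 + 8)*4 + Y = 16*4 + Y = 64 + Y)
g(b, n) = -76 (g(b, n) = 36 - 112 = -76)
√(38445 + g(-189, N(7, R))) = √(38445 - 76) = √38369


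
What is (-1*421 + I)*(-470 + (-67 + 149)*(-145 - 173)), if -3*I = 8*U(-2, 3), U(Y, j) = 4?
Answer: 34377070/3 ≈ 1.1459e+7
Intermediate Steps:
I = -32/3 (I = -8*4/3 = -⅓*32 = -32/3 ≈ -10.667)
(-1*421 + I)*(-470 + (-67 + 149)*(-145 - 173)) = (-1*421 - 32/3)*(-470 + (-67 + 149)*(-145 - 173)) = (-421 - 32/3)*(-470 + 82*(-318)) = -1295*(-470 - 26076)/3 = -1295/3*(-26546) = 34377070/3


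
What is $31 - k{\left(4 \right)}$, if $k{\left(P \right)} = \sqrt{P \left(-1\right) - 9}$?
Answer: $31 - i \sqrt{13} \approx 31.0 - 3.6056 i$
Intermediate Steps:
$k{\left(P \right)} = \sqrt{-9 - P}$ ($k{\left(P \right)} = \sqrt{- P - 9} = \sqrt{-9 - P}$)
$31 - k{\left(4 \right)} = 31 - \sqrt{-9 - 4} = 31 - \sqrt{-13} = 31 - i \sqrt{13}$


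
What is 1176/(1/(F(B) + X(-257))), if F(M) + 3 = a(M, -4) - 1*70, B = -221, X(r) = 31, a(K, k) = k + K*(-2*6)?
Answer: 3064656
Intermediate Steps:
a(K, k) = k - 12*K (a(K, k) = k + K*(-12) = k - 12*K)
F(M) = -77 - 12*M (F(M) = -3 + ((-4 - 12*M) - 1*70) = -3 + ((-4 - 12*M) - 70) = -3 + (-74 - 12*M) = -77 - 12*M)
1176/(1/(F(B) + X(-257))) = 1176/(1/((-77 - 12*(-221)) + 31)) = 1176/(1/((-77 + 2652) + 31)) = 1176/(1/(2575 + 31)) = 1176/(1/2606) = 1176*2606 = 3064656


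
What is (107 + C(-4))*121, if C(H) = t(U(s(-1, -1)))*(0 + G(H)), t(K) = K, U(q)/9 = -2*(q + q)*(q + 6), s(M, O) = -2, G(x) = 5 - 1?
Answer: 152339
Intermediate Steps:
G(x) = 4
U(q) = -36*q*(6 + q) (U(q) = 9*(-2*(q + q)*(q + 6)) = 9*(-2*2*q*(6 + q)) = 9*(-4*q*(6 + q)) = -36*q*(6 + q))
C(H) = 1152 (C(H) = (-36*(-2)*(6 - 2))*(0 + 4) = -36*(-2)*4*4 = 288*4 = 1152)
(107 + C(-4))*121 = (107 + 1152)*121 = 1259*121 = 152339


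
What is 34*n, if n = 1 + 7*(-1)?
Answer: -204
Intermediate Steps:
n = -6 (n = 1 - 7 = -6)
34*n = 34*(-6) = -204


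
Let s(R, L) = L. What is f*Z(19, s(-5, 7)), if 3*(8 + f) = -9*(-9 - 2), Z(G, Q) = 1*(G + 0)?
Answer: 475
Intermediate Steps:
Z(G, Q) = G (Z(G, Q) = 1*G = G)
f = 25 (f = -8 + (-9*(-9 - 2))/3 = -8 + (-9*(-11))/3 = -8 + (1/3)*99 = -8 + 33 = 25)
f*Z(19, s(-5, 7)) = 25*19 = 475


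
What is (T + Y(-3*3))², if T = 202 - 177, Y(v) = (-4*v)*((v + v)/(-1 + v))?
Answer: 201601/25 ≈ 8064.0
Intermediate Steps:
Y(v) = -8*v²/(-1 + v) (Y(v) = (-4*v)*((2*v)/(-1 + v)) = (-4*v)*(2*v/(-1 + v)) = -8*v²/(-1 + v))
T = 25
(T + Y(-3*3))² = (25 - 8*(-3*3)²/(-1 - 3*3))² = (25 - 8*(-9)²/(-1 - 9))² = (25 - 8*81/(-10))² = (25 - 8*81*(-⅒))² = (25 + 324/5)² = (449/5)² = 201601/25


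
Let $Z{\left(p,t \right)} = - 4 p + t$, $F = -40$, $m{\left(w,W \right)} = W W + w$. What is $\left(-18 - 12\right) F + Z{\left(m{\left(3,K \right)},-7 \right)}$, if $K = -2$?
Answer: $1165$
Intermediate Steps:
$m{\left(w,W \right)} = w + W^{2}$ ($m{\left(w,W \right)} = W^{2} + w = w + W^{2}$)
$Z{\left(p,t \right)} = t - 4 p$
$\left(-18 - 12\right) F + Z{\left(m{\left(3,K \right)},-7 \right)} = \left(-18 - 12\right) \left(-40\right) - \left(7 + 4 \left(3 + \left(-2\right)^{2}\right)\right) = \left(-30\right) \left(-40\right) - \left(7 + 4 \left(3 + 4\right)\right) = 1200 - 35 = 1165$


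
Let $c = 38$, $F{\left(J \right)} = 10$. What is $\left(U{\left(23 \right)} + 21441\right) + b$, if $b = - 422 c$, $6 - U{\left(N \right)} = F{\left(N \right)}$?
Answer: $5401$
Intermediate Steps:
$U{\left(N \right)} = -4$ ($U{\left(N \right)} = 6 - 10 = -4$)
$b = -16036$ ($b = \left(-422\right) 38 = -16036$)
$\left(U{\left(23 \right)} + 21441\right) + b = \left(-4 + 21441\right) - 16036 = 21437 - 16036 = 5401$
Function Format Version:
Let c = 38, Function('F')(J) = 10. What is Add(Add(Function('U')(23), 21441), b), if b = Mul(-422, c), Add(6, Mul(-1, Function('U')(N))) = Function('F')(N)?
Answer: 5401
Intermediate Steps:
Function('U')(N) = -4 (Function('U')(N) = Add(6, Mul(-1, 10)) = Add(6, -10) = -4)
b = -16036 (b = Mul(-422, 38) = -16036)
Add(Add(Function('U')(23), 21441), b) = Add(Add(-4, 21441), -16036) = Add(21437, -16036) = 5401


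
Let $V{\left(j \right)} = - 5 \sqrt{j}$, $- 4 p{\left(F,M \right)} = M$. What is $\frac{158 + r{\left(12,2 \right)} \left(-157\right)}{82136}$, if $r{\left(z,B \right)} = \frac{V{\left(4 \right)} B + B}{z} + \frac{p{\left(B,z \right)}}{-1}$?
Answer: $- \frac{155}{164272} \approx -0.00094356$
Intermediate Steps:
$p{\left(F,M \right)} = - \frac{M}{4}$
$r{\left(z,B \right)} = \frac{z}{4} - \frac{9 B}{z}$ ($r{\left(z,B \right)} = \frac{- 5 \sqrt{4} B + B}{z} + \frac{\left(- \frac{1}{4}\right) z}{-1} = \frac{\left(-5\right) 2 B + B}{z} + - \frac{z}{4} \left(-1\right) = \frac{- 10 B + B}{z} + \frac{z}{4} = \frac{\left(-9\right) B}{z} + \frac{z}{4} = - \frac{9 B}{z} + \frac{z}{4} = \frac{z}{4} - \frac{9 B}{z}$)
$\frac{158 + r{\left(12,2 \right)} \left(-157\right)}{82136} = \frac{158 + \left(\frac{1}{4} \cdot 12 - \frac{18}{12}\right) \left(-157\right)}{82136} = \left(158 + \left(3 - 18 \cdot \frac{1}{12}\right) \left(-157\right)\right) \frac{1}{82136} = \left(158 + \left(3 - \frac{3}{2}\right) \left(-157\right)\right) \frac{1}{82136} = \left(158 + \frac{3}{2} \left(-157\right)\right) \frac{1}{82136} = \left(158 - \frac{471}{2}\right) \frac{1}{82136} = \left(- \frac{155}{2}\right) \frac{1}{82136} = - \frac{155}{164272}$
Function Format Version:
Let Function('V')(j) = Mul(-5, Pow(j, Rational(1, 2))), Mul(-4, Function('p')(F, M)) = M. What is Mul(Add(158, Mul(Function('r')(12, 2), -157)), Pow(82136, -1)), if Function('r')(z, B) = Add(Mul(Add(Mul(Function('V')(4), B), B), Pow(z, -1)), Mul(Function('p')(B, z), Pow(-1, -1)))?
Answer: Rational(-155, 164272) ≈ -0.00094356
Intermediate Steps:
Function('p')(F, M) = Mul(Rational(-1, 4), M)
Function('r')(z, B) = Add(Mul(Rational(1, 4), z), Mul(-9, B, Pow(z, -1))) (Function('r')(z, B) = Add(Mul(Add(Mul(Mul(-5, Pow(4, Rational(1, 2))), B), B), Pow(z, -1)), Mul(Mul(Rational(-1, 4), z), Pow(-1, -1))) = Add(Mul(Add(Mul(Mul(-5, 2), B), B), Pow(z, -1)), Mul(Mul(Rational(-1, 4), z), -1)) = Add(Mul(Add(Mul(-10, B), B), Pow(z, -1)), Mul(Rational(1, 4), z)) = Add(Mul(Mul(-9, B), Pow(z, -1)), Mul(Rational(1, 4), z)) = Add(Mul(-9, B, Pow(z, -1)), Mul(Rational(1, 4), z)) = Add(Mul(Rational(1, 4), z), Mul(-9, B, Pow(z, -1))))
Mul(Add(158, Mul(Function('r')(12, 2), -157)), Pow(82136, -1)) = Mul(Add(158, Mul(Add(Mul(Rational(1, 4), 12), Mul(-9, 2, Pow(12, -1))), -157)), Pow(82136, -1)) = Mul(Add(158, Mul(Add(3, Mul(-9, 2, Rational(1, 12))), -157)), Rational(1, 82136)) = Mul(Add(158, Mul(Add(3, Rational(-3, 2)), -157)), Rational(1, 82136)) = Mul(Add(158, Mul(Rational(3, 2), -157)), Rational(1, 82136)) = Mul(Add(158, Rational(-471, 2)), Rational(1, 82136)) = Mul(Rational(-155, 2), Rational(1, 82136)) = Rational(-155, 164272)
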